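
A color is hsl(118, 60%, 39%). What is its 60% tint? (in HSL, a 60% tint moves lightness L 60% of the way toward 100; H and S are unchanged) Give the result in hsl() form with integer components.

L moves 60% from 39 toward 100: 39 + 36.6 = 75.6 → 76.
H and S are unchanged.

hsl(118, 60%, 76%)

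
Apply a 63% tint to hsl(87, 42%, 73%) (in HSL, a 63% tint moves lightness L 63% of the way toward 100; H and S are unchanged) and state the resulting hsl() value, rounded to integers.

hsl(87, 42%, 90%)

L moves 63% from 73 toward 100: 73 + 17.01 = 90.01 → 90.
H and S are unchanged.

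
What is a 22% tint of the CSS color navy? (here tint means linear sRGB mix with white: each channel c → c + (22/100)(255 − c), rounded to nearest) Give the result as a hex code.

CSS navy is rgb(0, 0, 128).
A 22% tint moves each channel 22% toward 255:
  R: 0 + 56.1 = 56.1 → 56
  G: 0 + 0.22×(255−0) = 0 + 56.1 = 56.1 → 56
  B: 128 + 0.22×(255−128) = 128 + 27.94 = 155.94 → 156
rgb(56, 56, 156) = #38389C.

#38389C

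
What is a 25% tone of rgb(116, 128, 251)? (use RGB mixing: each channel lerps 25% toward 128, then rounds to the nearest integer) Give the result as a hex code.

#7780DC

Per channel, c → c + 0.25(128 − c):
  R: 116 + 0.25×(128−116) = 116 + 3 = 119 → 119
  G: 128 + 0.25×(128−128) = 128 + 0 = 128 → 128
  B: 251 + 0.25×(128−251) = 251 − 30.75 = 220.25 → 220
rgb(119, 128, 220) = #7780DC.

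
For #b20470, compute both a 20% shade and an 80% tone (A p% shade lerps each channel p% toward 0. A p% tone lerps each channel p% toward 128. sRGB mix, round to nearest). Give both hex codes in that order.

#b20470 is rgb(178, 4, 112).
20% shade:
  R: 178 − 35.6 = 142.4 → 142
  G: 4 + 0.2×(0−4) = 4 − 0.8 = 3.2 → 3
  B: 112 − 22.4 = 89.6 → 90
  → #8e035a
80% tone:
  R: 178 + 0.8×(128−178) = 178 − 40 = 138 → 138
  G: 4 + 0.8×(128−4) = 4 + 99.2 = 103.2 → 103
  B: 112 + 0.8×(128−112) = 112 + 12.8 = 124.8 → 125
  → #8a677d

#8e035a, #8a677d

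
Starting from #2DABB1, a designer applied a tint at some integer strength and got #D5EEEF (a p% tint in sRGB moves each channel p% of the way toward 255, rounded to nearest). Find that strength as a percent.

80%

#2DABB1 is rgb(45, 171, 177); #D5EEEF is rgb(213, 238, 239).
On the R channel (widest range): 213 ≈ 45 + (p/100)(255 − 45), so p ≈ 100×(213 − 45)/(255 − 45) = 16800/210 = 80.00.
p = 80 reproduces all three channels after rounding.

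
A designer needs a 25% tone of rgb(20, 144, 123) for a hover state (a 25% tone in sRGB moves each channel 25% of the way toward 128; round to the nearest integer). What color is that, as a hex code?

Per channel, c → c + 0.25(128 − c):
  R: 20 + 27 = 47 → 47
  G: 144 + 0.25×(128−144) = 144 − 4 = 140 → 140
  B: 123 + 0.25×(128−123) = 123 + 1.25 = 124.25 → 124
rgb(47, 140, 124) = #2F8C7C.

#2F8C7C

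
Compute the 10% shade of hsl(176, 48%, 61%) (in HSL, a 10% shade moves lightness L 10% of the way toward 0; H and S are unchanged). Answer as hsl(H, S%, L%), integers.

hsl(176, 48%, 55%)

L moves 10% from 61 toward 0: 61 − 6.1 = 54.9 → 55.
H and S are unchanged.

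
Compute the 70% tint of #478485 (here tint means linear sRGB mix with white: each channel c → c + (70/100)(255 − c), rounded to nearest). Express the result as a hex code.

#478485 is rgb(71, 132, 133).
Lerp each channel 70% toward 255:
  R: 71 + 0.7×(255−71) = 71 + 128.8 = 199.8 → 200
  G: 132 + 86.1 = 218.1 → 218
  B: 133 + 0.7×(255−133) = 133 + 85.4 = 218.4 → 218
rgb(200, 218, 218) = #C8DADA.

#C8DADA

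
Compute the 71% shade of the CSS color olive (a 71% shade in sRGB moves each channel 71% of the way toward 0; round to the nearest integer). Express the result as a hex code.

CSS olive is rgb(128, 128, 0).
A 71% shade moves each channel 71% toward 0:
  R: 128 + 0.71×(0−128) = 128 − 90.88 = 37.12 → 37
  G: 128 + 0.71×(0−128) = 128 − 90.88 = 37.12 → 37
  B: 0 + 0 = 0 → 0
rgb(37, 37, 0) = #252500.

#252500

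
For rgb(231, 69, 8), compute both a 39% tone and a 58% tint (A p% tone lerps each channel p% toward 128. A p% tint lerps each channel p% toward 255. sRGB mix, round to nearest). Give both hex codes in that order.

39% tone:
  R: 231 + 0.39×(128−231) = 231 − 40.17 = 190.83 → 191
  G: 69 + 0.39×(128−69) = 69 + 23.01 = 92.01 → 92
  B: 8 + 0.39×(128−8) = 8 + 46.8 = 54.8 → 55
  → #BF5C37
58% tint:
  R: 231 + 0.58×(255−231) = 231 + 13.92 = 244.92 → 245
  G: 69 + 0.58×(255−69) = 69 + 107.88 = 176.88 → 177
  B: 8 + 143.26 = 151.26 → 151
  → #F5B197

#BF5C37, #F5B197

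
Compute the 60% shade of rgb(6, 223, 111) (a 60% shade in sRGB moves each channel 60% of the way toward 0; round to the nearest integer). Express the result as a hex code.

Per channel, c → c + 0.6(0 − c):
  R: 6 − 3.6 = 2.4 → 2
  G: 223 − 133.8 = 89.2 → 89
  B: 111 − 66.6 = 44.4 → 44
rgb(2, 89, 44) = #02592c.

#02592c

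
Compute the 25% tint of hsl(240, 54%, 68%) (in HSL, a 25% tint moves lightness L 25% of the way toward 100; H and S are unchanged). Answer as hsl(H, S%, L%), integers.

hsl(240, 54%, 76%)

L moves 25% from 68 toward 100: 68 + 8 = 76 → 76.
H and S are unchanged.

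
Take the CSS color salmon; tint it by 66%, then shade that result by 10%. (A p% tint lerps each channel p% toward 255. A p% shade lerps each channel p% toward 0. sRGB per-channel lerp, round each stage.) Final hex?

#E4BFBA

CSS salmon is rgb(250, 128, 114).
Lerp each channel 66% toward 255:
  R: 250 + 3.3 = 253.3 → 253
  G: 128 + 83.82 = 211.82 → 212
  B: 114 + 0.66×(255−114) = 114 + 93.06 = 207.06 → 207
After the tint: rgb(253, 212, 207) = #FDD4CF.
A 10% shade moves each channel 10% toward 0:
  R: 253 − 25.3 = 227.7 → 228
  G: 212 − 21.2 = 190.8 → 191
  B: 207 − 20.7 = 186.3 → 186
rgb(228, 191, 186) = #E4BFBA.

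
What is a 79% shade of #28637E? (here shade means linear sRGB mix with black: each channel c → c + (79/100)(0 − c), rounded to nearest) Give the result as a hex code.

#28637E is rgb(40, 99, 126).
Lerp each channel 79% toward 0:
  R: 40 − 31.6 = 8.4 → 8
  G: 99 + 0.79×(0−99) = 99 − 78.21 = 20.79 → 21
  B: 126 + 0.79×(0−126) = 126 − 99.54 = 26.46 → 26
rgb(8, 21, 26) = #08151A.

#08151A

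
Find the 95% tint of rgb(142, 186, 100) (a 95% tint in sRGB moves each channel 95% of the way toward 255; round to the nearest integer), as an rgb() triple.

A 95% tint moves each channel 95% toward 255:
  R: 142 + 0.95×(255−142) = 142 + 107.35 = 249.35 → 249
  G: 186 + 0.95×(255−186) = 186 + 65.55 = 251.55 → 252
  B: 100 + 0.95×(255−100) = 100 + 147.25 = 247.25 → 247

rgb(249, 252, 247)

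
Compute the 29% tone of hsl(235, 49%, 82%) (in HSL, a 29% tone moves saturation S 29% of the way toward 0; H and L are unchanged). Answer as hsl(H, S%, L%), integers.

S moves 29% from 49 toward 0: 49 − 14.21 = 34.79 → 35.
H and L are unchanged.

hsl(235, 35%, 82%)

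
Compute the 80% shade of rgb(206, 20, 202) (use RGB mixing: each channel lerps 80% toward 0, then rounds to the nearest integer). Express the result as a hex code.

Per channel, c → c + 0.8(0 − c):
  R: 206 − 164.8 = 41.2 → 41
  G: 20 − 16 = 4 → 4
  B: 202 + 0.8×(0−202) = 202 − 161.6 = 40.4 → 40
rgb(41, 4, 40) = #290428.

#290428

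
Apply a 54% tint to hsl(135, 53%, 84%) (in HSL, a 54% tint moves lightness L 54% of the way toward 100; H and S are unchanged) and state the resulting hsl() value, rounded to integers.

L moves 54% from 84 toward 100: 84 + 8.64 = 92.64 → 93.
H and S are unchanged.

hsl(135, 53%, 93%)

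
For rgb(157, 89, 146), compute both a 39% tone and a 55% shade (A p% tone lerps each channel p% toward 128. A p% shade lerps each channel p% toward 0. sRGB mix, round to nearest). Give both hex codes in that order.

#92688b, #472842

39% tone:
  R: 157 − 11.31 = 145.69 → 146
  G: 89 + 15.21 = 104.21 → 104
  B: 146 − 7.02 = 138.98 → 139
  → #92688b
55% shade:
  R: 157 + 0.55×(0−157) = 157 − 86.35 = 70.65 → 71
  G: 89 − 48.95 = 40.05 → 40
  B: 146 − 80.3 = 65.7 → 66
  → #472842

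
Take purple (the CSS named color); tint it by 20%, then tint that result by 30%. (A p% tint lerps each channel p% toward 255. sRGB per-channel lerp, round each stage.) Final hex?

#b870b8

CSS purple is rgb(128, 0, 128).
A 20% tint moves each channel 20% toward 255:
  R: 128 + 25.4 = 153.4 → 153
  G: 0 + 51 = 51 → 51
  B: 128 + 0.2×(255−128) = 128 + 25.4 = 153.4 → 153
After the tint: rgb(153, 51, 153) = #993399.
Lerp each channel 30% toward 255:
  R: 153 + 0.3×(255−153) = 153 + 30.6 = 183.6 → 184
  G: 51 + 61.2 = 112.2 → 112
  B: 153 + 0.3×(255−153) = 153 + 30.6 = 183.6 → 184
rgb(184, 112, 184) = #b870b8.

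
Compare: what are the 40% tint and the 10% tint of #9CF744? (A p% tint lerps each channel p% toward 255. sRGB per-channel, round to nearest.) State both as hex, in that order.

#9CF744 is rgb(156, 247, 68).
40% tint:
  R: 156 + 39.6 = 195.6 → 196
  G: 247 + 3.2 = 250.2 → 250
  B: 68 + 74.8 = 142.8 → 143
  → #C4FA8F
10% tint:
  R: 156 + 0.1×(255−156) = 156 + 9.9 = 165.9 → 166
  G: 247 + 0.1×(255−247) = 247 + 0.8 = 247.8 → 248
  B: 68 + 18.7 = 86.7 → 87
  → #A6F857

#C4FA8F, #A6F857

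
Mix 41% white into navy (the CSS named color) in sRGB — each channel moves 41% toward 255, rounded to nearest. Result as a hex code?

#6969b4

CSS navy is rgb(0, 0, 128).
Lerp each channel 41% toward 255:
  R: 0 + 104.55 = 104.55 → 105
  G: 0 + 104.55 = 104.55 → 105
  B: 128 + 52.07 = 180.07 → 180
rgb(105, 105, 180) = #6969b4.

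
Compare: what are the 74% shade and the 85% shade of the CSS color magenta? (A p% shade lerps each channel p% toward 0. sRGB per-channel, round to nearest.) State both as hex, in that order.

#420042, #260026

CSS magenta is rgb(255, 0, 255).
74% shade:
  R: 255 + 0.74×(0−255) = 255 − 188.7 = 66.3 → 66
  G: 0 + 0.74×(0−0) = 0 + 0 = 0 → 0
  B: 255 + 0.74×(0−255) = 255 − 188.7 = 66.3 → 66
  → #420042
85% shade:
  R: 255 + 0.85×(0−255) = 255 − 216.75 = 38.25 → 38
  G: 0 + 0.85×(0−0) = 0 + 0 = 0 → 0
  B: 255 + 0.85×(0−255) = 255 − 216.75 = 38.25 → 38
  → #260026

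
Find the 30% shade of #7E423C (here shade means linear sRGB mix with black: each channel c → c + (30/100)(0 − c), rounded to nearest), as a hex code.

#7E423C is rgb(126, 66, 60).
Lerp each channel 30% toward 0:
  R: 126 + 0.3×(0−126) = 126 − 37.8 = 88.2 → 88
  G: 66 + 0.3×(0−66) = 66 − 19.8 = 46.2 → 46
  B: 60 − 18 = 42 → 42
rgb(88, 46, 42) = #582E2A.

#582E2A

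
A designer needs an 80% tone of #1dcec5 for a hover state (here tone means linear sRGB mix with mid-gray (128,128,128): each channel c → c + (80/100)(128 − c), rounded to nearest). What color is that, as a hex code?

#1dcec5 is rgb(29, 206, 197).
Lerp each channel 80% toward 128:
  R: 29 + 79.2 = 108.2 → 108
  G: 206 + 0.8×(128−206) = 206 − 62.4 = 143.6 → 144
  B: 197 − 55.2 = 141.8 → 142
rgb(108, 144, 142) = #6c908e.

#6c908e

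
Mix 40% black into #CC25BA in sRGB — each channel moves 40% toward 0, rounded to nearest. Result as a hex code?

#CC25BA is rgb(204, 37, 186).
Lerp each channel 40% toward 0:
  R: 204 + 0.4×(0−204) = 204 − 81.6 = 122.4 → 122
  G: 37 − 14.8 = 22.2 → 22
  B: 186 + 0.4×(0−186) = 186 − 74.4 = 111.6 → 112
rgb(122, 22, 112) = #7A1670.

#7A1670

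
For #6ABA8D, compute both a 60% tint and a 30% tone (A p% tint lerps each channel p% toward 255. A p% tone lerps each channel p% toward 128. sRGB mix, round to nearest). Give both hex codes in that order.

#C3E3D1, #71A989

#6ABA8D is rgb(106, 186, 141).
60% tint:
  R: 106 + 89.4 = 195.4 → 195
  G: 186 + 41.4 = 227.4 → 227
  B: 141 + 0.6×(255−141) = 141 + 68.4 = 209.4 → 209
  → #C3E3D1
30% tone:
  R: 106 + 6.6 = 112.6 → 113
  G: 186 − 17.4 = 168.6 → 169
  B: 141 − 3.9 = 137.1 → 137
  → #71A989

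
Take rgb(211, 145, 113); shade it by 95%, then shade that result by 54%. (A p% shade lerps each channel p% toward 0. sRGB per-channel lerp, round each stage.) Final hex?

#050303

Lerp each channel 95% toward 0:
  R: 211 + 0.95×(0−211) = 211 − 200.45 = 10.55 → 11
  G: 145 + 0.95×(0−145) = 145 − 137.75 = 7.25 → 7
  B: 113 + 0.95×(0−113) = 113 − 107.35 = 5.65 → 6
After the shade: rgb(11, 7, 6) = #0B0706.
Lerp each channel 54% toward 0:
  R: 11 + 0.54×(0−11) = 11 − 5.94 = 5.06 → 5
  G: 7 − 3.78 = 3.22 → 3
  B: 6 + 0.54×(0−6) = 6 − 3.24 = 2.76 → 3
rgb(5, 3, 3) = #050303.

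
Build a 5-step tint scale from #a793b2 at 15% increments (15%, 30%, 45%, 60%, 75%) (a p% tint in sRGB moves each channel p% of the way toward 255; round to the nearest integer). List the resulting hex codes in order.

#a793b2 is rgb(167, 147, 178).
15%: (167 + 13.2 = 180.2→180, 147 + 16.2 = 163.2→163, 178 + 11.55 = 189.55→190) → #b4a3be
30%: (167 + 26.4 = 193.4→193, 147 + 32.4 = 179.4→179, 178 + 23.1 = 201.1→201) → #c1b3c9
45%: (167 + 39.6 = 206.6→207, 147 + 48.6 = 195.6→196, 178 + 34.65 = 212.65→213) → #cfc4d5
60%: (167 + 52.8 = 219.8→220, 147 + 64.8 = 211.8→212, 178 + 46.2 = 224.2→224) → #dcd4e0
75%: (167 + 66 = 233→233, 147 + 81 = 228→228, 178 + 57.75 = 235.75→236) → #e9e4ec

#b4a3be, #c1b3c9, #cfc4d5, #dcd4e0, #e9e4ec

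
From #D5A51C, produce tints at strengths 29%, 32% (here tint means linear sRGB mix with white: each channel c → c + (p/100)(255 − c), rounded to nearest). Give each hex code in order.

#E1BF5E, #E2C265

#D5A51C is rgb(213, 165, 28).
29%: (213 + 12.18 = 225.18→225, 165 + 26.1 = 191.1→191, 28 + 65.83 = 93.83→94) → #E1BF5E
32%: (213 + 13.44 = 226.44→226, 165 + 28.8 = 193.8→194, 28 + 72.64 = 100.64→101) → #E2C265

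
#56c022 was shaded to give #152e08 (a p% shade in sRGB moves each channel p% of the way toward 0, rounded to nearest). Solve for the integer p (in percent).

76%

#56c022 is rgb(86, 192, 34); #152e08 is rgb(21, 46, 8).
On the G channel (widest range): 46 ≈ 192 + (p/100)(0 − 192), so p ≈ 100×(46 − 192)/(0 − 192) = -14600/-192 = 76.04.
p = 76 reproduces all three channels after rounding.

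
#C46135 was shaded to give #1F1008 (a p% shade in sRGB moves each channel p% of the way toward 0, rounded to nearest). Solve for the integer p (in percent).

#C46135 is rgb(196, 97, 53); #1F1008 is rgb(31, 16, 8).
On the R channel (widest range): 31 ≈ 196 + (p/100)(0 − 196), so p ≈ 100×(31 − 196)/(0 − 196) = -16500/-196 = 84.18.
p = 84 reproduces all three channels after rounding.

84%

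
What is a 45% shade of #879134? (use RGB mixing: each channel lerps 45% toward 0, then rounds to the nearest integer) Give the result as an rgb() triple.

rgb(74, 80, 29)

#879134 is rgb(135, 145, 52).
A 45% shade moves each channel 45% toward 0:
  R: 135 + 0.45×(0−135) = 135 − 60.75 = 74.25 → 74
  G: 145 + 0.45×(0−145) = 145 − 65.25 = 79.75 → 80
  B: 52 + 0.45×(0−52) = 52 − 23.4 = 28.6 → 29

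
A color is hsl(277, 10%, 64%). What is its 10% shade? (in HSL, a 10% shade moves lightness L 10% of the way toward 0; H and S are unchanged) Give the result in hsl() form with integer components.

L moves 10% from 64 toward 0: 64 − 6.4 = 57.6 → 58.
H and S are unchanged.

hsl(277, 10%, 58%)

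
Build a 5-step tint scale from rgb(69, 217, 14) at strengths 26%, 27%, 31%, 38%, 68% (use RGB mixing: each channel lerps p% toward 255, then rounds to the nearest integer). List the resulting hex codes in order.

26%: (69 + 48.36 = 117.36→117, 217 + 9.88 = 226.88→227, 14 + 62.66 = 76.66→77) → #75e34d
27%: (69 + 50.22 = 119.22→119, 217 + 10.26 = 227.26→227, 14 + 65.07 = 79.07→79) → #77e34f
31%: (69 + 57.66 = 126.66→127, 217 + 11.78 = 228.78→229, 14 + 74.71 = 88.71→89) → #7fe559
38%: (69 + 70.68 = 139.68→140, 217 + 14.44 = 231.44→231, 14 + 91.58 = 105.58→106) → #8ce76a
68%: (69 + 126.48 = 195.48→195, 217 + 25.84 = 242.84→243, 14 + 163.88 = 177.88→178) → #c3f3b2

#75e34d, #77e34f, #7fe559, #8ce76a, #c3f3b2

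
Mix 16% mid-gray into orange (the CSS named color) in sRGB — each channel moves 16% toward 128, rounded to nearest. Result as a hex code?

#eb9f14

CSS orange is rgb(255, 165, 0).
Per channel, c → c + 0.16(128 − c):
  R: 255 − 20.32 = 234.68 → 235
  G: 165 − 5.92 = 159.08 → 159
  B: 0 + 20.48 = 20.48 → 20
rgb(235, 159, 20) = #eb9f14.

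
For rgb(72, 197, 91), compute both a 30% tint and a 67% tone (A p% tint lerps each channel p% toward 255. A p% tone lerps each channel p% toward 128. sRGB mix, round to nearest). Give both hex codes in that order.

#7FD68C, #6E9774

30% tint:
  R: 72 + 54.9 = 126.9 → 127
  G: 197 + 17.4 = 214.4 → 214
  B: 91 + 49.2 = 140.2 → 140
  → #7FD68C
67% tone:
  R: 72 + 37.52 = 109.52 → 110
  G: 197 − 46.23 = 150.77 → 151
  B: 91 + 0.67×(128−91) = 91 + 24.79 = 115.79 → 116
  → #6E9774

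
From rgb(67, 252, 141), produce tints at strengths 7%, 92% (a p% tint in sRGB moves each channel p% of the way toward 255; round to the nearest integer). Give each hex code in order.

#50fc95, #f0fff6

7%: (67 + 13.16 = 80.16→80, 252→252, 141 + 7.98 = 148.98→149) → #50fc95
92%: (67 + 172.96 = 239.96→240, 252 + 2.76 = 254.76→255, 141 + 104.88 = 245.88→246) → #f0fff6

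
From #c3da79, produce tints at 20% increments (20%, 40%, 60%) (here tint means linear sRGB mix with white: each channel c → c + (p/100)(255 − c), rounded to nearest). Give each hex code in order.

#cfe194, #dbe9af, #e7f0c9

#c3da79 is rgb(195, 218, 121).
20%: (195 + 12 = 207→207, 218 + 7.4 = 225.4→225, 121 + 26.8 = 147.8→148) → #cfe194
40%: (195 + 24 = 219→219, 218 + 14.8 = 232.8→233, 121 + 53.6 = 174.6→175) → #dbe9af
60%: (195 + 36 = 231→231, 218 + 22.2 = 240.2→240, 121 + 80.4 = 201.4→201) → #e7f0c9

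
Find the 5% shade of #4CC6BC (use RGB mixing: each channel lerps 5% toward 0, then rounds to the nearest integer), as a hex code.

#4CC6BC is rgb(76, 198, 188).
Lerp each channel 5% toward 0:
  R: 76 + 0.05×(0−76) = 76 − 3.8 = 72.2 → 72
  G: 198 + 0.05×(0−198) = 198 − 9.9 = 188.1 → 188
  B: 188 + 0.05×(0−188) = 188 − 9.4 = 178.6 → 179
rgb(72, 188, 179) = #48BCB3.

#48BCB3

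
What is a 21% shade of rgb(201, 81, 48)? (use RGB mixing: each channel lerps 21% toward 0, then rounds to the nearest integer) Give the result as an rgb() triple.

rgb(159, 64, 38)

Per channel, c → c + 0.21(0 − c):
  R: 201 + 0.21×(0−201) = 201 − 42.21 = 158.79 → 159
  G: 81 + 0.21×(0−81) = 81 − 17.01 = 63.99 → 64
  B: 48 + 0.21×(0−48) = 48 − 10.08 = 37.92 → 38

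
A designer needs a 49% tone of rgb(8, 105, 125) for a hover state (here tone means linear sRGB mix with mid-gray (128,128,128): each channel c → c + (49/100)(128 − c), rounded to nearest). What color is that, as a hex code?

Per channel, c → c + 0.49(128 − c):
  R: 8 + 0.49×(128−8) = 8 + 58.8 = 66.8 → 67
  G: 105 + 0.49×(128−105) = 105 + 11.27 = 116.27 → 116
  B: 125 + 0.49×(128−125) = 125 + 1.47 = 126.47 → 126
rgb(67, 116, 126) = #43747E.

#43747E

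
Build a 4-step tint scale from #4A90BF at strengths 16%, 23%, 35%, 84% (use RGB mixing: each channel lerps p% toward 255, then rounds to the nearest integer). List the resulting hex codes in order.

#67A2C9, #74AACE, #89B7D5, #E2EDF5

#4A90BF is rgb(74, 144, 191).
16%: (74 + 28.96 = 102.96→103, 144 + 17.76 = 161.76→162, 191 + 10.24 = 201.24→201) → #67A2C9
23%: (74 + 41.63 = 115.63→116, 144 + 25.53 = 169.53→170, 191 + 14.72 = 205.72→206) → #74AACE
35%: (74 + 63.35 = 137.35→137, 144 + 38.85 = 182.85→183, 191 + 22.4 = 213.4→213) → #89B7D5
84%: (74 + 152.04 = 226.04→226, 144 + 93.24 = 237.24→237, 191 + 53.76 = 244.76→245) → #E2EDF5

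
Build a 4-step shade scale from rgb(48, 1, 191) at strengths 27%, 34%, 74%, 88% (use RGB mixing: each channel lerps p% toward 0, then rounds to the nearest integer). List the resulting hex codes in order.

#23018b, #20017e, #0c0032, #060017

27%: (48 − 12.96 = 35.04→35, 1→1, 191 − 51.57 = 139.43→139) → #23018b
34%: (48 − 16.32 = 31.68→32, 1→1, 191 − 64.94 = 126.06→126) → #20017e
74%: (48 − 35.52 = 12.48→12, 1 − 0.74 = 0.26→0, 191 − 141.34 = 49.66→50) → #0c0032
88%: (48 − 42.24 = 5.76→6, 1 − 0.88 = 0.12→0, 191 − 168.08 = 22.92→23) → #060017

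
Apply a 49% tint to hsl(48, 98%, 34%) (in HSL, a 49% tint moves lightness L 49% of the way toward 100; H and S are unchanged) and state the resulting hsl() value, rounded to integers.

hsl(48, 98%, 66%)

L moves 49% from 34 toward 100: 34 + 32.34 = 66.34 → 66.
H and S are unchanged.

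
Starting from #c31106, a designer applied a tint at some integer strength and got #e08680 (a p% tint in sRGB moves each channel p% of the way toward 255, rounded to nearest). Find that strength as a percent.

49%

#c31106 is rgb(195, 17, 6); #e08680 is rgb(224, 134, 128).
On the B channel (widest range): 128 ≈ 6 + (p/100)(255 − 6), so p ≈ 100×(128 − 6)/(255 − 6) = 12200/249 = 49.00.
p = 49 reproduces all three channels after rounding.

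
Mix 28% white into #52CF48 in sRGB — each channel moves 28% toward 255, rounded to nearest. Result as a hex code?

#52CF48 is rgb(82, 207, 72).
Lerp each channel 28% toward 255:
  R: 82 + 0.28×(255−82) = 82 + 48.44 = 130.44 → 130
  G: 207 + 0.28×(255−207) = 207 + 13.44 = 220.44 → 220
  B: 72 + 51.24 = 123.24 → 123
rgb(130, 220, 123) = #82DC7B.

#82DC7B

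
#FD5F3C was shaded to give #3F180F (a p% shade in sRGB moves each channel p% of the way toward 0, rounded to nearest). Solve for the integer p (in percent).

75%

#FD5F3C is rgb(253, 95, 60); #3F180F is rgb(63, 24, 15).
On the R channel (widest range): 63 ≈ 253 + (p/100)(0 − 253), so p ≈ 100×(63 − 253)/(0 − 253) = -19000/-253 = 75.10.
p = 75 reproduces all three channels after rounding.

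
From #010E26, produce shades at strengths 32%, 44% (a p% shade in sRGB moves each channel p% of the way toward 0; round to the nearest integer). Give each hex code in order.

#010A1A, #010815

#010E26 is rgb(1, 14, 38).
32%: (1→1, 14 − 4.48 = 9.52→10, 38 − 12.16 = 25.84→26) → #010A1A
44%: (1→1, 14 − 6.16 = 7.84→8, 38 − 16.72 = 21.28→21) → #010815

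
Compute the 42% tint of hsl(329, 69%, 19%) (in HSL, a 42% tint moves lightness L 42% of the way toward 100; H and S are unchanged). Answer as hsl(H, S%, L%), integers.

hsl(329, 69%, 53%)

L moves 42% from 19 toward 100: 19 + 34.02 = 53.02 → 53.
H and S are unchanged.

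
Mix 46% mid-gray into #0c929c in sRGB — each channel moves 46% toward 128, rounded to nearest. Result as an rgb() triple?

rgb(65, 138, 143)

#0c929c is rgb(12, 146, 156).
A 46% tone moves each channel 46% toward 128:
  R: 12 + 0.46×(128−12) = 12 + 53.36 = 65.36 → 65
  G: 146 − 8.28 = 137.72 → 138
  B: 156 − 12.88 = 143.12 → 143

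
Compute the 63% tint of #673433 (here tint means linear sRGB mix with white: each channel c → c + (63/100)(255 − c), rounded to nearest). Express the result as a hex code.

#673433 is rgb(103, 52, 51).
Lerp each channel 63% toward 255:
  R: 103 + 0.63×(255−103) = 103 + 95.76 = 198.76 → 199
  G: 52 + 0.63×(255−52) = 52 + 127.89 = 179.89 → 180
  B: 51 + 0.63×(255−51) = 51 + 128.52 = 179.52 → 180
rgb(199, 180, 180) = #C7B4B4.

#C7B4B4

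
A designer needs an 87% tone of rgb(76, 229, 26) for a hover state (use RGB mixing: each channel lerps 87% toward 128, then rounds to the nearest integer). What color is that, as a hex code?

#798D73

Lerp each channel 87% toward 128:
  R: 76 + 0.87×(128−76) = 76 + 45.24 = 121.24 → 121
  G: 229 − 87.87 = 141.13 → 141
  B: 26 + 88.74 = 114.74 → 115
rgb(121, 141, 115) = #798D73.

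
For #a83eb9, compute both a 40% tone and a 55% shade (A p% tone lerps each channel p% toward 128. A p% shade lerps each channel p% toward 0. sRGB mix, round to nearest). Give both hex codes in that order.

#a83eb9 is rgb(168, 62, 185).
40% tone:
  R: 168 + 0.4×(128−168) = 168 − 16 = 152 → 152
  G: 62 + 0.4×(128−62) = 62 + 26.4 = 88.4 → 88
  B: 185 + 0.4×(128−185) = 185 − 22.8 = 162.2 → 162
  → #9858a2
55% shade:
  R: 168 − 92.4 = 75.6 → 76
  G: 62 + 0.55×(0−62) = 62 − 34.1 = 27.9 → 28
  B: 185 + 0.55×(0−185) = 185 − 101.75 = 83.25 → 83
  → #4c1c53

#9858a2, #4c1c53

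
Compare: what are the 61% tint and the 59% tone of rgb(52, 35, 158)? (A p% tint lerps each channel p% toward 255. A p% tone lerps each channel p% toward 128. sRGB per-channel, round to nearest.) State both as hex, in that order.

#b0a9d9, #615a8c

61% tint:
  R: 52 + 123.83 = 175.83 → 176
  G: 35 + 0.61×(255−35) = 35 + 134.2 = 169.2 → 169
  B: 158 + 59.17 = 217.17 → 217
  → #b0a9d9
59% tone:
  R: 52 + 44.84 = 96.84 → 97
  G: 35 + 54.87 = 89.87 → 90
  B: 158 + 0.59×(128−158) = 158 − 17.7 = 140.3 → 140
  → #615a8c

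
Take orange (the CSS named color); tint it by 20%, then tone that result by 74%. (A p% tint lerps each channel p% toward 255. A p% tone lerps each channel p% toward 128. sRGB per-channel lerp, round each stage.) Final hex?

CSS orange is rgb(255, 165, 0).
Lerp each channel 20% toward 255:
  R: 255 + 0 = 255 → 255
  G: 165 + 0.2×(255−165) = 165 + 18 = 183 → 183
  B: 0 + 51 = 51 → 51
After the tint: rgb(255, 183, 51) = #FFB733.
A 74% tone moves each channel 74% toward 128:
  R: 255 − 93.98 = 161.02 → 161
  G: 183 − 40.7 = 142.3 → 142
  B: 51 + 56.98 = 107.98 → 108
rgb(161, 142, 108) = #A18E6C.

#A18E6C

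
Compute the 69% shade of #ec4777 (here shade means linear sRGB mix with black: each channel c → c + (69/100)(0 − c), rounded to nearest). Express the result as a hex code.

#491625

#ec4777 is rgb(236, 71, 119).
Lerp each channel 69% toward 0:
  R: 236 − 162.84 = 73.16 → 73
  G: 71 + 0.69×(0−71) = 71 − 48.99 = 22.01 → 22
  B: 119 − 82.11 = 36.89 → 37
rgb(73, 22, 37) = #491625.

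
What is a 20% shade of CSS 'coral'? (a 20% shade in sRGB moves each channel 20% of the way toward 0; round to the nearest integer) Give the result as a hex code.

CSS coral is rgb(255, 127, 80).
A 20% shade moves each channel 20% toward 0:
  R: 255 + 0.2×(0−255) = 255 − 51 = 204 → 204
  G: 127 − 25.4 = 101.6 → 102
  B: 80 − 16 = 64 → 64
rgb(204, 102, 64) = #cc6640.

#cc6640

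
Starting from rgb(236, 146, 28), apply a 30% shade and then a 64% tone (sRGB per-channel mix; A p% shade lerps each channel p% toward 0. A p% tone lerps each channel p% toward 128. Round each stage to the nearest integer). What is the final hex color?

A 30% shade moves each channel 30% toward 0:
  R: 236 − 70.8 = 165.2 → 165
  G: 146 + 0.3×(0−146) = 146 − 43.8 = 102.2 → 102
  B: 28 + 0.3×(0−28) = 28 − 8.4 = 19.6 → 20
After the shade: rgb(165, 102, 20) = #A56614.
A 64% tone moves each channel 64% toward 128:
  R: 165 − 23.68 = 141.32 → 141
  G: 102 + 16.64 = 118.64 → 119
  B: 20 + 69.12 = 89.12 → 89
rgb(141, 119, 89) = #8D7759.

#8D7759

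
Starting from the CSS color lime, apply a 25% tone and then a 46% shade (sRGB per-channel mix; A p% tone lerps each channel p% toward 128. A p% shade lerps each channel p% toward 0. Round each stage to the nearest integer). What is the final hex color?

CSS lime is rgb(0, 255, 0).
Per channel, c → c + 0.25(128 − c):
  R: 0 + 32 = 32 → 32
  G: 255 − 31.75 = 223.25 → 223
  B: 0 + 0.25×(128−0) = 0 + 32 = 32 → 32
After the tone: rgb(32, 223, 32) = #20df20.
Per channel, c → c + 0.46(0 − c):
  R: 32 − 14.72 = 17.28 → 17
  G: 223 + 0.46×(0−223) = 223 − 102.58 = 120.42 → 120
  B: 32 − 14.72 = 17.28 → 17
rgb(17, 120, 17) = #117811.

#117811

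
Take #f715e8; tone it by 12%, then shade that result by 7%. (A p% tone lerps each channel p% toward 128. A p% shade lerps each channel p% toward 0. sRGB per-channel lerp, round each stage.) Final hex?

#d920cd

#f715e8 is rgb(247, 21, 232).
Per channel, c → c + 0.12(128 − c):
  R: 247 + 0.12×(128−247) = 247 − 14.28 = 232.72 → 233
  G: 21 + 0.12×(128−21) = 21 + 12.84 = 33.84 → 34
  B: 232 + 0.12×(128−232) = 232 − 12.48 = 219.52 → 220
After the tone: rgb(233, 34, 220) = #e922dc.
A 7% shade moves each channel 7% toward 0:
  R: 233 − 16.31 = 216.69 → 217
  G: 34 + 0.07×(0−34) = 34 − 2.38 = 31.62 → 32
  B: 220 + 0.07×(0−220) = 220 − 15.4 = 204.6 → 205
rgb(217, 32, 205) = #d920cd.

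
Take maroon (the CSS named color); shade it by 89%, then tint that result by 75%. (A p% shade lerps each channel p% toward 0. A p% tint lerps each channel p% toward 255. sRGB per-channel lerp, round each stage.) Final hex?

CSS maroon is rgb(128, 0, 0).
An 89% shade moves each channel 89% toward 0:
  R: 128 − 113.92 = 14.08 → 14
  G: 0 + 0.89×(0−0) = 0 + 0 = 0 → 0
  B: 0 + 0.89×(0−0) = 0 + 0 = 0 → 0
After the shade: rgb(14, 0, 0) = #0e0000.
Per channel, c → c + 0.75(255 − c):
  R: 14 + 0.75×(255−14) = 14 + 180.75 = 194.75 → 195
  G: 0 + 0.75×(255−0) = 0 + 191.25 = 191.25 → 191
  B: 0 + 0.75×(255−0) = 0 + 191.25 = 191.25 → 191
rgb(195, 191, 191) = #c3bfbf.

#c3bfbf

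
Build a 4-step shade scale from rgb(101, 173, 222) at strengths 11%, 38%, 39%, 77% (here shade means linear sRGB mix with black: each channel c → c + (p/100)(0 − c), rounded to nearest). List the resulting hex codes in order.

#5A9AC6, #3F6B8A, #3E6A87, #172833

11%: (101 − 11.11 = 89.89→90, 173 − 19.03 = 153.97→154, 222 − 24.42 = 197.58→198) → #5A9AC6
38%: (101 − 38.38 = 62.62→63, 173 − 65.74 = 107.26→107, 222 − 84.36 = 137.64→138) → #3F6B8A
39%: (101 − 39.39 = 61.61→62, 173 − 67.47 = 105.53→106, 222 − 86.58 = 135.42→135) → #3E6A87
77%: (101 − 77.77 = 23.23→23, 173 − 133.21 = 39.79→40, 222 − 170.94 = 51.06→51) → #172833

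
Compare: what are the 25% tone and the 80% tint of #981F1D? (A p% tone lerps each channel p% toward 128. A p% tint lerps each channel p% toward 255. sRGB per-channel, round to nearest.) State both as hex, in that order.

#981F1D is rgb(152, 31, 29).
25% tone:
  R: 152 − 6 = 146 → 146
  G: 31 + 0.25×(128−31) = 31 + 24.25 = 55.25 → 55
  B: 29 + 24.75 = 53.75 → 54
  → #923736
80% tint:
  R: 152 + 0.8×(255−152) = 152 + 82.4 = 234.4 → 234
  G: 31 + 0.8×(255−31) = 31 + 179.2 = 210.2 → 210
  B: 29 + 0.8×(255−29) = 29 + 180.8 = 209.8 → 210
  → #EAD2D2

#923736, #EAD2D2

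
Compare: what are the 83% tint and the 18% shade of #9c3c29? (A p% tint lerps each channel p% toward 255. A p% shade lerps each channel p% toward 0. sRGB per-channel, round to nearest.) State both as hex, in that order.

#9c3c29 is rgb(156, 60, 41).
83% tint:
  R: 156 + 0.83×(255−156) = 156 + 82.17 = 238.17 → 238
  G: 60 + 161.85 = 221.85 → 222
  B: 41 + 0.83×(255−41) = 41 + 177.62 = 218.62 → 219
  → #eededb
18% shade:
  R: 156 + 0.18×(0−156) = 156 − 28.08 = 127.92 → 128
  G: 60 + 0.18×(0−60) = 60 − 10.8 = 49.2 → 49
  B: 41 + 0.18×(0−41) = 41 − 7.38 = 33.62 → 34
  → #803122

#eededb, #803122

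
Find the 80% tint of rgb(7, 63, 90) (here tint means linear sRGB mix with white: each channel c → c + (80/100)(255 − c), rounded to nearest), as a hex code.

An 80% tint moves each channel 80% toward 255:
  R: 7 + 0.8×(255−7) = 7 + 198.4 = 205.4 → 205
  G: 63 + 153.6 = 216.6 → 217
  B: 90 + 132 = 222 → 222
rgb(205, 217, 222) = #cdd9de.

#cdd9de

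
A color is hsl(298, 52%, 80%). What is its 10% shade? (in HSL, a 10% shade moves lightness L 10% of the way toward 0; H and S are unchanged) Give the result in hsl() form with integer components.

hsl(298, 52%, 72%)

L moves 10% from 80 toward 0: 80 − 8 = 72 → 72.
H and S are unchanged.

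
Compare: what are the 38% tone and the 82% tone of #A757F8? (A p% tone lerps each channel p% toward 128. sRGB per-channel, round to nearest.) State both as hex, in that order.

#9867CA, #877996

#A757F8 is rgb(167, 87, 248).
38% tone:
  R: 167 − 14.82 = 152.18 → 152
  G: 87 + 15.58 = 102.58 → 103
  B: 248 − 45.6 = 202.4 → 202
  → #9867CA
82% tone:
  R: 167 − 31.98 = 135.02 → 135
  G: 87 + 0.82×(128−87) = 87 + 33.62 = 120.62 → 121
  B: 248 + 0.82×(128−248) = 248 − 98.4 = 149.6 → 150
  → #877996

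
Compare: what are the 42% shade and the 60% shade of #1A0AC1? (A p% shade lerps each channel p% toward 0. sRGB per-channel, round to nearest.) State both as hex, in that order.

#0F0670, #0A044D

#1A0AC1 is rgb(26, 10, 193).
42% shade:
  R: 26 − 10.92 = 15.08 → 15
  G: 10 + 0.42×(0−10) = 10 − 4.2 = 5.8 → 6
  B: 193 + 0.42×(0−193) = 193 − 81.06 = 111.94 → 112
  → #0F0670
60% shade:
  R: 26 + 0.6×(0−26) = 26 − 15.6 = 10.4 → 10
  G: 10 + 0.6×(0−10) = 10 − 6 = 4 → 4
  B: 193 + 0.6×(0−193) = 193 − 115.8 = 77.2 → 77
  → #0A044D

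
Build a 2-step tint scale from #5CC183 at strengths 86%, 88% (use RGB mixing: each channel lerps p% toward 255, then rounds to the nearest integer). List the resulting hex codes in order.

#5CC183 is rgb(92, 193, 131).
86%: (92 + 140.18 = 232.18→232, 193 + 53.32 = 246.32→246, 131 + 106.64 = 237.64→238) → #E8F6EE
88%: (92 + 143.44 = 235.44→235, 193 + 54.56 = 247.56→248, 131 + 109.12 = 240.12→240) → #EBF8F0

#E8F6EE, #EBF8F0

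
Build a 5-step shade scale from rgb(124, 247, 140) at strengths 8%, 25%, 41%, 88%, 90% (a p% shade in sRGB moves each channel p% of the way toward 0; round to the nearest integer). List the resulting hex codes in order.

#72E381, #5DB969, #499253, #0F1E11, #0C190E

8%: (124 − 9.92 = 114.08→114, 247 − 19.76 = 227.24→227, 140 − 11.2 = 128.8→129) → #72E381
25%: (124 − 31 = 93→93, 247 − 61.75 = 185.25→185, 140 − 35 = 105→105) → #5DB969
41%: (124 − 50.84 = 73.16→73, 247 − 101.27 = 145.73→146, 140 − 57.4 = 82.6→83) → #499253
88%: (124 − 109.12 = 14.88→15, 247 − 217.36 = 29.64→30, 140 − 123.2 = 16.8→17) → #0F1E11
90%: (124 − 111.6 = 12.4→12, 247 − 222.3 = 24.7→25, 140 − 126 = 14→14) → #0C190E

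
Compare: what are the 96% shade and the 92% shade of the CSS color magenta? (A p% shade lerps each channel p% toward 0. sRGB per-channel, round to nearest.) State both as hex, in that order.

CSS magenta is rgb(255, 0, 255).
96% shade:
  R: 255 + 0.96×(0−255) = 255 − 244.8 = 10.2 → 10
  G: 0 + 0.96×(0−0) = 0 + 0 = 0 → 0
  B: 255 + 0.96×(0−255) = 255 − 244.8 = 10.2 → 10
  → #0A000A
92% shade:
  R: 255 + 0.92×(0−255) = 255 − 234.6 = 20.4 → 20
  G: 0 + 0.92×(0−0) = 0 + 0 = 0 → 0
  B: 255 − 234.6 = 20.4 → 20
  → #140014

#0A000A, #140014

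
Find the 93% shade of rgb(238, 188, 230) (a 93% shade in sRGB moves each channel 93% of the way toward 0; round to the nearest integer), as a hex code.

A 93% shade moves each channel 93% toward 0:
  R: 238 + 0.93×(0−238) = 238 − 221.34 = 16.66 → 17
  G: 188 + 0.93×(0−188) = 188 − 174.84 = 13.16 → 13
  B: 230 − 213.9 = 16.1 → 16
rgb(17, 13, 16) = #110d10.

#110d10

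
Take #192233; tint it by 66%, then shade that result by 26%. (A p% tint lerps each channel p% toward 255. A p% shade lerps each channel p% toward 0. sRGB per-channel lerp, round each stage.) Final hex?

#83858A

#192233 is rgb(25, 34, 51).
Per channel, c → c + 0.66(255 − c):
  R: 25 + 151.8 = 176.8 → 177
  G: 34 + 0.66×(255−34) = 34 + 145.86 = 179.86 → 180
  B: 51 + 0.66×(255−51) = 51 + 134.64 = 185.64 → 186
After the tint: rgb(177, 180, 186) = #B1B4BA.
A 26% shade moves each channel 26% toward 0:
  R: 177 − 46.02 = 130.98 → 131
  G: 180 + 0.26×(0−180) = 180 − 46.8 = 133.2 → 133
  B: 186 − 48.36 = 137.64 → 138
rgb(131, 133, 138) = #83858A.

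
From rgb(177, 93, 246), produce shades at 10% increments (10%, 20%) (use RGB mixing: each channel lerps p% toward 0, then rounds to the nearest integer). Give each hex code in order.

#9F54DD, #8E4AC5

10%: (177 − 17.7 = 159.3→159, 93 − 9.3 = 83.7→84, 246 − 24.6 = 221.4→221) → #9F54DD
20%: (177 − 35.4 = 141.6→142, 93 − 18.6 = 74.4→74, 246 − 49.2 = 196.8→197) → #8E4AC5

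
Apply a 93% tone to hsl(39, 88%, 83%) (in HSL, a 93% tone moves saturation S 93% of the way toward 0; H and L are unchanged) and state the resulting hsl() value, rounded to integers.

hsl(39, 6%, 83%)

S moves 93% from 88 toward 0: 88 − 81.84 = 6.16 → 6.
H and L are unchanged.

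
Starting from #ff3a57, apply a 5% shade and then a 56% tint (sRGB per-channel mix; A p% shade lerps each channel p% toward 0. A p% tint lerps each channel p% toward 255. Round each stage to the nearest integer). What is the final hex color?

#ff3a57 is rgb(255, 58, 87).
A 5% shade moves each channel 5% toward 0:
  R: 255 − 12.75 = 242.25 → 242
  G: 58 − 2.9 = 55.1 → 55
  B: 87 + 0.05×(0−87) = 87 − 4.35 = 82.65 → 83
After the shade: rgb(242, 55, 83) = #f23753.
Per channel, c → c + 0.56(255 − c):
  R: 242 + 0.56×(255−242) = 242 + 7.28 = 249.28 → 249
  G: 55 + 112 = 167 → 167
  B: 83 + 0.56×(255−83) = 83 + 96.32 = 179.32 → 179
rgb(249, 167, 179) = #f9a7b3.

#f9a7b3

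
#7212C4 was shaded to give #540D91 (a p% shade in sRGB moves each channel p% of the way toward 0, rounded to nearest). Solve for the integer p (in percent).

26%

#7212C4 is rgb(114, 18, 196); #540D91 is rgb(84, 13, 145).
On the B channel (widest range): 145 ≈ 196 + (p/100)(0 − 196), so p ≈ 100×(145 − 196)/(0 − 196) = -5100/-196 = 26.02.
p = 26 reproduces all three channels after rounding.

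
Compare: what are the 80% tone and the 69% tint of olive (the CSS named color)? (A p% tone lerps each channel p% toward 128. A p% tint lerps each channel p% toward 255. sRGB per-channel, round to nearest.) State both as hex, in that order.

#808066, #d8d8b0

CSS olive is rgb(128, 128, 0).
80% tone:
  R: 128 + 0.8×(128−128) = 128 + 0 = 128 → 128
  G: 128 + 0.8×(128−128) = 128 + 0 = 128 → 128
  B: 0 + 102.4 = 102.4 → 102
  → #808066
69% tint:
  R: 128 + 0.69×(255−128) = 128 + 87.63 = 215.63 → 216
  G: 128 + 0.69×(255−128) = 128 + 87.63 = 215.63 → 216
  B: 0 + 175.95 = 175.95 → 176
  → #d8d8b0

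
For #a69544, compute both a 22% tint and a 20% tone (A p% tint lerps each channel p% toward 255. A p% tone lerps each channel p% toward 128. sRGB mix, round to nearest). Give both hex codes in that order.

#a69544 is rgb(166, 149, 68).
22% tint:
  R: 166 + 0.22×(255−166) = 166 + 19.58 = 185.58 → 186
  G: 149 + 0.22×(255−149) = 149 + 23.32 = 172.32 → 172
  B: 68 + 0.22×(255−68) = 68 + 41.14 = 109.14 → 109
  → #baac6d
20% tone:
  R: 166 + 0.2×(128−166) = 166 − 7.6 = 158.4 → 158
  G: 149 − 4.2 = 144.8 → 145
  B: 68 + 0.2×(128−68) = 68 + 12 = 80 → 80
  → #9e9150

#baac6d, #9e9150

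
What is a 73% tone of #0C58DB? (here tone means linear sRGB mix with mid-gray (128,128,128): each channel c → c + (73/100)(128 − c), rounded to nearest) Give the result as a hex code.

#617599

#0C58DB is rgb(12, 88, 219).
A 73% tone moves each channel 73% toward 128:
  R: 12 + 0.73×(128−12) = 12 + 84.68 = 96.68 → 97
  G: 88 + 0.73×(128−88) = 88 + 29.2 = 117.2 → 117
  B: 219 − 66.43 = 152.57 → 153
rgb(97, 117, 153) = #617599.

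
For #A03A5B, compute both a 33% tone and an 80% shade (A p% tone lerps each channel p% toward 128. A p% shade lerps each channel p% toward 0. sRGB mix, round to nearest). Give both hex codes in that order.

#955167, #200C12

#A03A5B is rgb(160, 58, 91).
33% tone:
  R: 160 − 10.56 = 149.44 → 149
  G: 58 + 0.33×(128−58) = 58 + 23.1 = 81.1 → 81
  B: 91 + 12.21 = 103.21 → 103
  → #955167
80% shade:
  R: 160 + 0.8×(0−160) = 160 − 128 = 32 → 32
  G: 58 + 0.8×(0−58) = 58 − 46.4 = 11.6 → 12
  B: 91 + 0.8×(0−91) = 91 − 72.8 = 18.2 → 18
  → #200C12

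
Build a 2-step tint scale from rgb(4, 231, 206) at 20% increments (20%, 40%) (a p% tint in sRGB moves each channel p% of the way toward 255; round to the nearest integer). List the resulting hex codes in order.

#36ECD8, #68F1E2

20%: (4 + 50.2 = 54.2→54, 231 + 4.8 = 235.8→236, 206 + 9.8 = 215.8→216) → #36ECD8
40%: (4 + 100.4 = 104.4→104, 231 + 9.6 = 240.6→241, 206 + 19.6 = 225.6→226) → #68F1E2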